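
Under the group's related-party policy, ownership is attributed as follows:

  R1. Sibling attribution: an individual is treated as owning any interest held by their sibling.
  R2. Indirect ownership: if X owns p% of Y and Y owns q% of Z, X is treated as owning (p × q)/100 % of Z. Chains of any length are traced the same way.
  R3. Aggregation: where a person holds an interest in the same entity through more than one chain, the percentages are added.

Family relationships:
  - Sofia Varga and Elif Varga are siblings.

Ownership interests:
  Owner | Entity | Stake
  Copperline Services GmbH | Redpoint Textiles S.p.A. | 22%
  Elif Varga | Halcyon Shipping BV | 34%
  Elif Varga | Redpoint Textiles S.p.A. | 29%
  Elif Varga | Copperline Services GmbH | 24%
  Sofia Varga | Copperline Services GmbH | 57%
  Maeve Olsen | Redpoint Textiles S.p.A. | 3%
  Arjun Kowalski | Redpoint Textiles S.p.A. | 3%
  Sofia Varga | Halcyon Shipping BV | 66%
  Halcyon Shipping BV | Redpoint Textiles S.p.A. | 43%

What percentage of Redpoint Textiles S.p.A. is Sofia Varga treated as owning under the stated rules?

89.82%

By sibling attribution (R1), Sofia Varga is treated as also owning Elif Varga's interest in Copperline Services GmbH, giving 57% + 24% = 81%.
By sibling attribution (R1), Sofia Varga is treated as also owning Elif Varga's interest in Halcyon Shipping BV, giving 66% + 34% = 100%.
By sibling attribution (R1), Sofia Varga is treated as owning Elif Varga's 29% interest in Redpoint Textiles S.p.A.
Chain via Copperline Services GmbH (R2): 81% × 22% = 17.82% of Redpoint Textiles S.p.A.
Chain via Halcyon Shipping BV (R2): 100% × 43% = 43% of Redpoint Textiles S.p.A.
Direct interest in Redpoint Textiles S.p.A: 29%.
Aggregating (R3): 17.82% + 43% + 29% = 89.82%.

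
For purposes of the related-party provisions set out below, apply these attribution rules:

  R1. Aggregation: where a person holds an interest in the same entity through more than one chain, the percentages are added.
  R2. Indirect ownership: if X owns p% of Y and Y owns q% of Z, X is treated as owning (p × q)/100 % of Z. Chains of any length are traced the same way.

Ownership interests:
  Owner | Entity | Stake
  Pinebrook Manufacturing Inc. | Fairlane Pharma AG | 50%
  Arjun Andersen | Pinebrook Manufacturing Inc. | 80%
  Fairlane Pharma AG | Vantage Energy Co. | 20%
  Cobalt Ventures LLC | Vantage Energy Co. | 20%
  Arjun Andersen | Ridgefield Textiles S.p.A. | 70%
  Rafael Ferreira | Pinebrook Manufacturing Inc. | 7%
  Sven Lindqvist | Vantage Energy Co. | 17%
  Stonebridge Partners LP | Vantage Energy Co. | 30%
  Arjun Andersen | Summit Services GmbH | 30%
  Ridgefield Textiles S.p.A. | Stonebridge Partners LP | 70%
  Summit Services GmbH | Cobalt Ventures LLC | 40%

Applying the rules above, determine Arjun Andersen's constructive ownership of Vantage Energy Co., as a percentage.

Chain via Summit Services GmbH → Cobalt Ventures LLC (R2): 30% × 40% × 20% = 2.4% of Vantage Energy Co.
Chain via Ridgefield Textiles S.p.A. → Stonebridge Partners LP (R2): 70% × 70% × 30% = 14.7% of Vantage Energy Co.
Chain via Pinebrook Manufacturing Inc. → Fairlane Pharma AG (R2): 80% × 50% × 20% = 8% of Vantage Energy Co.
Aggregating (R1): 2.4% + 14.7% + 8% = 25.1%.

25.1%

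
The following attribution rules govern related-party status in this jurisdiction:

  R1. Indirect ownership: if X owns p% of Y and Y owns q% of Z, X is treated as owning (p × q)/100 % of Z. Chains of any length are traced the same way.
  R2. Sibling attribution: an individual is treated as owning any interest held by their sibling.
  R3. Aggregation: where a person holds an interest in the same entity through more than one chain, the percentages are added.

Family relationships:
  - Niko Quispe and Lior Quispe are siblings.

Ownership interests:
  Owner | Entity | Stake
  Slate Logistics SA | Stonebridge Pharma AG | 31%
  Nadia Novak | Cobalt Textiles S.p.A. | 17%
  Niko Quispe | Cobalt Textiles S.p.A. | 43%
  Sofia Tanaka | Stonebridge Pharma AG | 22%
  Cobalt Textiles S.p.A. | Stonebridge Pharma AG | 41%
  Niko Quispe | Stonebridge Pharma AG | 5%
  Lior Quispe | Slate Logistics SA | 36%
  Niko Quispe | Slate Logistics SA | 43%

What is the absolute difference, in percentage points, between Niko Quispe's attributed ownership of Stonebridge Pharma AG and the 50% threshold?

2.88

By sibling attribution (R2), Niko Quispe is treated as also owning Lior Quispe's interest in Slate Logistics SA, giving 43% + 36% = 79%.
Chain via Slate Logistics SA (R1): 79% × 31% = 24.49% of Stonebridge Pharma AG.
Chain via Cobalt Textiles S.p.A. (R1): 43% × 41% = 17.63% of Stonebridge Pharma AG.
Direct interest in Stonebridge Pharma AG: 5%.
Aggregating (R3): 24.49% + 17.63% + 5% = 47.12%.
47.12% falls short of the 50% threshold by 2.88 percentage points.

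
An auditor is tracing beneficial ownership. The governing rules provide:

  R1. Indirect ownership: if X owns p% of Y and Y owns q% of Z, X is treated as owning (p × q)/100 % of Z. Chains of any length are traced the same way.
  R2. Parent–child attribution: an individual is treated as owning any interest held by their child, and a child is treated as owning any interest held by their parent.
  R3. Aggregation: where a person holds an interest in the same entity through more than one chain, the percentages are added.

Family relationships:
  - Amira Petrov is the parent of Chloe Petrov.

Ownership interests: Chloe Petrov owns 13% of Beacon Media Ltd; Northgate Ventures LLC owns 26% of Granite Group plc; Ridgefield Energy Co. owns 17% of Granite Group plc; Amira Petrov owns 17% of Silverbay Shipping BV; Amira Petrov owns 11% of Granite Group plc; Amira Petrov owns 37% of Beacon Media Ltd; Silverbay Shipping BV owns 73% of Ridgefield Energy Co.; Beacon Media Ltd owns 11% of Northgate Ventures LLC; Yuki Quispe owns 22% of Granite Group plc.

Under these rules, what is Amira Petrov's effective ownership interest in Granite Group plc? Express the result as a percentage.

14.5397%

By parent–child attribution (R2), Amira Petrov is treated as also owning Chloe Petrov's interest in Beacon Media Ltd, giving 37% + 13% = 50%.
Chain via Silverbay Shipping BV → Ridgefield Energy Co. (R1): 17% × 73% × 17% = 2.1097% of Granite Group plc.
Chain via Beacon Media Ltd → Northgate Ventures LLC (R1): 50% × 11% × 26% = 1.43% of Granite Group plc.
Direct interest in Granite Group plc: 11%.
Aggregating (R3): 2.1097% + 1.43% + 11% = 14.5397%.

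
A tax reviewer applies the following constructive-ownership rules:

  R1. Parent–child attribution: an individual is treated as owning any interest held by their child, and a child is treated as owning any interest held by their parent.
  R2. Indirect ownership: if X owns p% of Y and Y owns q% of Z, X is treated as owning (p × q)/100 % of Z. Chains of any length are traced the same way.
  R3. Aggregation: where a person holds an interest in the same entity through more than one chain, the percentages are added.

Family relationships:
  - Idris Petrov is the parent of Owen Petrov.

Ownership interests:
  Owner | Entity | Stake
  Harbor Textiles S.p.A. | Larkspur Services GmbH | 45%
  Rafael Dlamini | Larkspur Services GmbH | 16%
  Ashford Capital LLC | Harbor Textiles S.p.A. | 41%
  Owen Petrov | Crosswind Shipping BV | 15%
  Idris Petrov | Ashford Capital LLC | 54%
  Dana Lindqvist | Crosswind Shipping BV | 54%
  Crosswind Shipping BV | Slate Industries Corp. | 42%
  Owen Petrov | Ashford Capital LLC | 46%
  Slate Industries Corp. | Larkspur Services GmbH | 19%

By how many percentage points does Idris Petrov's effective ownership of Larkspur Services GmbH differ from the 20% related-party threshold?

0.353

By parent–child attribution (R1), Idris Petrov is treated as also owning Owen Petrov's interest in Ashford Capital LLC, giving 54% + 46% = 100%.
By parent–child attribution (R1), Idris Petrov is treated as owning Owen Petrov's 15% interest in Crosswind Shipping BV.
Chain via Ashford Capital LLC → Harbor Textiles S.p.A. (R2): 100% × 41% × 45% = 18.45% of Larkspur Services GmbH.
Chain via Crosswind Shipping BV → Slate Industries Corp. (R2): 15% × 42% × 19% = 1.197% of Larkspur Services GmbH.
Aggregating (R3): 18.45% + 1.197% = 19.647%.
19.647% falls short of the 20% threshold by 0.353 percentage points.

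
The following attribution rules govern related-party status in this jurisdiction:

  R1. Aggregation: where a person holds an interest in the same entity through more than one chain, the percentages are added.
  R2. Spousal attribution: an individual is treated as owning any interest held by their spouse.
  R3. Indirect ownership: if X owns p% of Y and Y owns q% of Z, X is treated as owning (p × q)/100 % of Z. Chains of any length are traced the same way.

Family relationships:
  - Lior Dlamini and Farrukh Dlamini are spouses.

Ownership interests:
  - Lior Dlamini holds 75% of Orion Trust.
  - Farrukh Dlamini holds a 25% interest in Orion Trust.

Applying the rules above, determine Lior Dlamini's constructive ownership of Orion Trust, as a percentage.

By spousal attribution (R2), Lior Dlamini is treated as also owning Farrukh Dlamini's interest in Orion Trust, giving 75% + 25% = 100%.
Direct interest in Orion Trust: 100%.

100%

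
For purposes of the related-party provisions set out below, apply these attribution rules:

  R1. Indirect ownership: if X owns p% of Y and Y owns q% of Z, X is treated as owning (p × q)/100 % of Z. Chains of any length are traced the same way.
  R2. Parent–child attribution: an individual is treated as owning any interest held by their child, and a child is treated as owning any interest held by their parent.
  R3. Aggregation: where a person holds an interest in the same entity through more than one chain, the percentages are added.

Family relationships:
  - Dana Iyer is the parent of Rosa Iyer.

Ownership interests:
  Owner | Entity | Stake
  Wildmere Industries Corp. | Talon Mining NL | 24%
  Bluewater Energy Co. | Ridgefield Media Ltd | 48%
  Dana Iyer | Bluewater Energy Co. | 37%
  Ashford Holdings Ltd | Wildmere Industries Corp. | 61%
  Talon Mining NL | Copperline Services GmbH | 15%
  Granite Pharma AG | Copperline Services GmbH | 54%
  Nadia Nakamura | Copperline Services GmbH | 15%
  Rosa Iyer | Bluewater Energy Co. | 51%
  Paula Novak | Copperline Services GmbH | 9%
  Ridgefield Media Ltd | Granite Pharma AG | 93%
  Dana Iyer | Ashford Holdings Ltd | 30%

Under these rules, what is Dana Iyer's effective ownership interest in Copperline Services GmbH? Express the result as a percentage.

21.871728%

By parent–child attribution (R2), Dana Iyer is treated as also owning Rosa Iyer's interest in Bluewater Energy Co, giving 37% + 51% = 88%.
Chain via Ashford Holdings Ltd → Wildmere Industries Corp. → Talon Mining NL (R1): 30% × 61% × 24% × 15% = 0.6588% of Copperline Services GmbH.
Chain via Bluewater Energy Co. → Ridgefield Media Ltd → Granite Pharma AG (R1): 88% × 48% × 93% × 54% = 21.212928% of Copperline Services GmbH.
Aggregating (R3): 0.6588% + 21.212928% = 21.871728%.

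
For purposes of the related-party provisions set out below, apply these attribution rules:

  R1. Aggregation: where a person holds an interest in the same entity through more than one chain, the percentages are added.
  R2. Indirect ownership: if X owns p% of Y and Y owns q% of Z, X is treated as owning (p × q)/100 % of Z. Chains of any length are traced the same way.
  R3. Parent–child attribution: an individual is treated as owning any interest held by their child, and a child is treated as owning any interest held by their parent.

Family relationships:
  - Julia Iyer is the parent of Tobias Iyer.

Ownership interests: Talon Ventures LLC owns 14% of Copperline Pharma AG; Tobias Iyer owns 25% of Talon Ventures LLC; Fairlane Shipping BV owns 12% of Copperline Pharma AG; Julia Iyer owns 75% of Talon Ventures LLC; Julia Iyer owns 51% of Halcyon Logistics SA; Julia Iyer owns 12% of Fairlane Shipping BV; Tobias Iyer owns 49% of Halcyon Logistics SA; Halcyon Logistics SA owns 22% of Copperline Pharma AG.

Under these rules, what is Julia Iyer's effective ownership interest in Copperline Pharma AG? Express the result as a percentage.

37.44%

By parent–child attribution (R3), Julia Iyer is treated as also owning Tobias Iyer's interest in Talon Ventures LLC, giving 75% + 25% = 100%.
By parent–child attribution (R3), Julia Iyer is treated as also owning Tobias Iyer's interest in Halcyon Logistics SA, giving 51% + 49% = 100%.
Chain via Talon Ventures LLC (R2): 100% × 14% = 14% of Copperline Pharma AG.
Chain via Fairlane Shipping BV (R2): 12% × 12% = 1.44% of Copperline Pharma AG.
Chain via Halcyon Logistics SA (R2): 100% × 22% = 22% of Copperline Pharma AG.
Aggregating (R1): 14% + 1.44% + 22% = 37.44%.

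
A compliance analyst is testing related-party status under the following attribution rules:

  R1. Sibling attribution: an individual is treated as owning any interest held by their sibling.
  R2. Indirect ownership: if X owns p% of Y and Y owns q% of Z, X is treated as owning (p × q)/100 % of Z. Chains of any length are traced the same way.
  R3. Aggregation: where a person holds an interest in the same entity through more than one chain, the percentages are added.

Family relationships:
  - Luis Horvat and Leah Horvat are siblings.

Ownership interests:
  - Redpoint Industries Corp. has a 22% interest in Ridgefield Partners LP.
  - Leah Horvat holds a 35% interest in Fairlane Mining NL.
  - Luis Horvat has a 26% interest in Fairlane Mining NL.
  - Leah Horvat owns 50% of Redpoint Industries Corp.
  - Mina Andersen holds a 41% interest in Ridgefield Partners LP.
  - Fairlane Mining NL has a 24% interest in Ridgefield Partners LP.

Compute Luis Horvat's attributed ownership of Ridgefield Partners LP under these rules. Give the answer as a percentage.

By sibling attribution (R1), Luis Horvat is treated as also owning Leah Horvat's interest in Fairlane Mining NL, giving 26% + 35% = 61%.
By sibling attribution (R1), Luis Horvat is treated as owning Leah Horvat's 50% interest in Redpoint Industries Corp.
Chain via Fairlane Mining NL (R2): 61% × 24% = 14.64% of Ridgefield Partners LP.
Chain via Redpoint Industries Corp. (R2): 50% × 22% = 11% of Ridgefield Partners LP.
Aggregating (R3): 14.64% + 11% = 25.64%.

25.64%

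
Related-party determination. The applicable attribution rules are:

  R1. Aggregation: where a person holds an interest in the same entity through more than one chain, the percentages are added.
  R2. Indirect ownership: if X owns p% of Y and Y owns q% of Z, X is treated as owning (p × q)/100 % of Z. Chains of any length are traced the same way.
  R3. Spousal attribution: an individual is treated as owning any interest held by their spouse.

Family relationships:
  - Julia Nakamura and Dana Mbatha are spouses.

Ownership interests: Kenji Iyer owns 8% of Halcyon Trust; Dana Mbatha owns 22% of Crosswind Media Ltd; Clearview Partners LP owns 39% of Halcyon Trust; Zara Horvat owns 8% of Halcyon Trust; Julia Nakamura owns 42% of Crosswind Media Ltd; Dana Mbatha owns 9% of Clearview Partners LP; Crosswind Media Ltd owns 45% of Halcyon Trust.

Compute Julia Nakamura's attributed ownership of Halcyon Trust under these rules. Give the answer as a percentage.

32.31%

By spousal attribution (R3), Julia Nakamura is treated as also owning Dana Mbatha's interest in Crosswind Media Ltd, giving 42% + 22% = 64%.
By spousal attribution (R3), Julia Nakamura is treated as owning Dana Mbatha's 9% interest in Clearview Partners LP.
Chain via Crosswind Media Ltd (R2): 64% × 45% = 28.8% of Halcyon Trust.
Chain via Clearview Partners LP (R2): 9% × 39% = 3.51% of Halcyon Trust.
Aggregating (R1): 28.8% + 3.51% = 32.31%.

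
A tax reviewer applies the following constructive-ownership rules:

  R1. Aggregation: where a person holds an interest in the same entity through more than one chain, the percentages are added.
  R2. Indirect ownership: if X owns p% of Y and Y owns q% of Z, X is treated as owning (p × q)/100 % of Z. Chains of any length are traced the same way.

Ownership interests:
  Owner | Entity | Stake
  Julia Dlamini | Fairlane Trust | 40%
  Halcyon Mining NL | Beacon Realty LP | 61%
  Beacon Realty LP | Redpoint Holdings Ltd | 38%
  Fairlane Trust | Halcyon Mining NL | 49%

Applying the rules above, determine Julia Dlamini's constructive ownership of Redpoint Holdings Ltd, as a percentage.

Chain via Fairlane Trust → Halcyon Mining NL → Beacon Realty LP (R2): 40% × 49% × 61% × 38% = 4.54328% of Redpoint Holdings Ltd.

4.54328%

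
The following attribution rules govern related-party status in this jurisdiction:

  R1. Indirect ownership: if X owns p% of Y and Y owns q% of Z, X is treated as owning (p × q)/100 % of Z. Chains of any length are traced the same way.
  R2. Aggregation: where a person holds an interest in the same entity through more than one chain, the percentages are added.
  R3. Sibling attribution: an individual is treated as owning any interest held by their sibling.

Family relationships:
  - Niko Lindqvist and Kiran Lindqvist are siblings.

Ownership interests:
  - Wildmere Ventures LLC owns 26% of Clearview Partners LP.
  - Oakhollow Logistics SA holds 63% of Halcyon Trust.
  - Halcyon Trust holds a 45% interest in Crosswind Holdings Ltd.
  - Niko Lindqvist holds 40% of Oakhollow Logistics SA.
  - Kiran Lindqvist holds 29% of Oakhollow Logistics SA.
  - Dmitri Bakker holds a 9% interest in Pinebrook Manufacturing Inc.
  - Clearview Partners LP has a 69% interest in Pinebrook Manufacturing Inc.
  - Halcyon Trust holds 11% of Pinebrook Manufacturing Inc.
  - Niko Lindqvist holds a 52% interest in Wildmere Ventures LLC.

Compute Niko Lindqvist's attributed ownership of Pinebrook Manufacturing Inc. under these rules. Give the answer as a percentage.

By sibling attribution (R3), Niko Lindqvist is treated as also owning Kiran Lindqvist's interest in Oakhollow Logistics SA, giving 40% + 29% = 69%.
Chain via Wildmere Ventures LLC → Clearview Partners LP (R1): 52% × 26% × 69% = 9.3288% of Pinebrook Manufacturing Inc.
Chain via Oakhollow Logistics SA → Halcyon Trust (R1): 69% × 63% × 11% = 4.7817% of Pinebrook Manufacturing Inc.
Aggregating (R2): 9.3288% + 4.7817% = 14.1105%.

14.1105%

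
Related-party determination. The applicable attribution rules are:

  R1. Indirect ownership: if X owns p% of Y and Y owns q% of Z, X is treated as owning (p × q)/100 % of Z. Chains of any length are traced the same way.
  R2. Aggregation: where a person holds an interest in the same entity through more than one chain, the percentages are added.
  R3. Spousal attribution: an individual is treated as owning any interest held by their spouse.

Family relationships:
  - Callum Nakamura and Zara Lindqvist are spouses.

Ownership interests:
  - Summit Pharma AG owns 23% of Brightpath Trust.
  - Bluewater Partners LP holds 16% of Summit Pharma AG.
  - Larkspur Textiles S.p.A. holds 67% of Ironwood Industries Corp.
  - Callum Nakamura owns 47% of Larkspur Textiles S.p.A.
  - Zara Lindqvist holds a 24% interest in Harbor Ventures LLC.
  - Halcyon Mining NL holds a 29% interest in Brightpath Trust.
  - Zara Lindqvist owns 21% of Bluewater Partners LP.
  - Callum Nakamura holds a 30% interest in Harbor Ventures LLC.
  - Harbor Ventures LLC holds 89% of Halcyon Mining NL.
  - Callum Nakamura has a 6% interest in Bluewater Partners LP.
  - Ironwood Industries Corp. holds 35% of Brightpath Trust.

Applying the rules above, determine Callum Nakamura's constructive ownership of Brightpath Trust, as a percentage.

25.9525%

By spousal attribution (R3), Callum Nakamura is treated as also owning Zara Lindqvist's interest in Bluewater Partners LP, giving 6% + 21% = 27%.
By spousal attribution (R3), Callum Nakamura is treated as also owning Zara Lindqvist's interest in Harbor Ventures LLC, giving 30% + 24% = 54%.
Chain via Bluewater Partners LP → Summit Pharma AG (R1): 27% × 16% × 23% = 0.9936% of Brightpath Trust.
Chain via Harbor Ventures LLC → Halcyon Mining NL (R1): 54% × 89% × 29% = 13.9374% of Brightpath Trust.
Chain via Larkspur Textiles S.p.A. → Ironwood Industries Corp. (R1): 47% × 67% × 35% = 11.0215% of Brightpath Trust.
Aggregating (R2): 0.9936% + 13.9374% + 11.0215% = 25.9525%.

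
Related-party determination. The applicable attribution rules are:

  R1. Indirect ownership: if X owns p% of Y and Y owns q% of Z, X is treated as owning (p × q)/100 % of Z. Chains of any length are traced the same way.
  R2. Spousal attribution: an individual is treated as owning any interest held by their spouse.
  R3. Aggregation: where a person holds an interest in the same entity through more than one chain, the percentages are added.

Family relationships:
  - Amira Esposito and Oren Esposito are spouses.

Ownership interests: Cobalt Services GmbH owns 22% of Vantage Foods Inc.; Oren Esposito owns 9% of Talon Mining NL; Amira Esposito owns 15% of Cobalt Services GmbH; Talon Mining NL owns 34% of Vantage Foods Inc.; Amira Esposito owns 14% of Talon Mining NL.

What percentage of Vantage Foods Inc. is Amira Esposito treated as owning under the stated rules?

11.12%

By spousal attribution (R2), Amira Esposito is treated as also owning Oren Esposito's interest in Talon Mining NL, giving 14% + 9% = 23%.
Chain via Talon Mining NL (R1): 23% × 34% = 7.82% of Vantage Foods Inc.
Chain via Cobalt Services GmbH (R1): 15% × 22% = 3.3% of Vantage Foods Inc.
Aggregating (R3): 7.82% + 3.3% = 11.12%.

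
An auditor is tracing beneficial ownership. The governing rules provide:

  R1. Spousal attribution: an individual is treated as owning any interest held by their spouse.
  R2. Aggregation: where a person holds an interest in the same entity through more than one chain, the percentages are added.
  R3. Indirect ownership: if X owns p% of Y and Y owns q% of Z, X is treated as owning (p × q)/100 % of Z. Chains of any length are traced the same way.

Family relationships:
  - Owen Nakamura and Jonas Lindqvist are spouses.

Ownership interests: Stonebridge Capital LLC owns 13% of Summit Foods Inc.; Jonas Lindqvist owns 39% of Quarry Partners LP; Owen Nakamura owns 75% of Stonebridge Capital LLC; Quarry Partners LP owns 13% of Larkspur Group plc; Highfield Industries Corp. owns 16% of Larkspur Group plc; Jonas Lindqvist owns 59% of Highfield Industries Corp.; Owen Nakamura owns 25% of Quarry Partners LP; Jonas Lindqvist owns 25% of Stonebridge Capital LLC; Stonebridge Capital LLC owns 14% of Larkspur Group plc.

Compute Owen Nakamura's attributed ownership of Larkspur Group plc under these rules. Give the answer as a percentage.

By spousal attribution (R1), Owen Nakamura is treated as also owning Jonas Lindqvist's interest in Stonebridge Capital LLC, giving 75% + 25% = 100%.
By spousal attribution (R1), Owen Nakamura is treated as also owning Jonas Lindqvist's interest in Quarry Partners LP, giving 25% + 39% = 64%.
By spousal attribution (R1), Owen Nakamura is treated as owning Jonas Lindqvist's 59% interest in Highfield Industries Corp.
Chain via Stonebridge Capital LLC (R3): 100% × 14% = 14% of Larkspur Group plc.
Chain via Quarry Partners LP (R3): 64% × 13% = 8.32% of Larkspur Group plc.
Chain via Highfield Industries Corp. (R3): 59% × 16% = 9.44% of Larkspur Group plc.
Aggregating (R2): 14% + 8.32% + 9.44% = 31.76%.

31.76%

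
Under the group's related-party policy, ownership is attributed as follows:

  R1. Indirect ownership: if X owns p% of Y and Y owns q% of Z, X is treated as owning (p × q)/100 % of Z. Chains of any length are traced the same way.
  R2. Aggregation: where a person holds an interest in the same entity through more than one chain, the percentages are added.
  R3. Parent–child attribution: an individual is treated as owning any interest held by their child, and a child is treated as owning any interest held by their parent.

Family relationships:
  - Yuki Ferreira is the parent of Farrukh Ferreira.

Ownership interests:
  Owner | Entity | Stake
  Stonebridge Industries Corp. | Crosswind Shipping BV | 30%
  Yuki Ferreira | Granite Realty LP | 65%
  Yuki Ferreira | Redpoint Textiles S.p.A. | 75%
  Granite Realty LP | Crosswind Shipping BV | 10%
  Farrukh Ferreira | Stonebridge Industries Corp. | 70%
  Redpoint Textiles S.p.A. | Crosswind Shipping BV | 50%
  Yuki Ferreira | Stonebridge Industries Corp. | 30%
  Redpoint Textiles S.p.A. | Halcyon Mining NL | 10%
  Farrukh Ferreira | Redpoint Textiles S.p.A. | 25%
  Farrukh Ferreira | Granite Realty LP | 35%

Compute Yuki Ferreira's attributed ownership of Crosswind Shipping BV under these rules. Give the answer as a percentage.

By parent–child attribution (R3), Yuki Ferreira is treated as also owning Farrukh Ferreira's interest in Stonebridge Industries Corp, giving 30% + 70% = 100%.
By parent–child attribution (R3), Yuki Ferreira is treated as also owning Farrukh Ferreira's interest in Granite Realty LP, giving 65% + 35% = 100%.
By parent–child attribution (R3), Yuki Ferreira is treated as also owning Farrukh Ferreira's interest in Redpoint Textiles S.p.A, giving 75% + 25% = 100%.
Chain via Stonebridge Industries Corp. (R1): 100% × 30% = 30% of Crosswind Shipping BV.
Chain via Granite Realty LP (R1): 100% × 10% = 10% of Crosswind Shipping BV.
Chain via Redpoint Textiles S.p.A. (R1): 100% × 50% = 50% of Crosswind Shipping BV.
Aggregating (R2): 30% + 10% + 50% = 90%.

90%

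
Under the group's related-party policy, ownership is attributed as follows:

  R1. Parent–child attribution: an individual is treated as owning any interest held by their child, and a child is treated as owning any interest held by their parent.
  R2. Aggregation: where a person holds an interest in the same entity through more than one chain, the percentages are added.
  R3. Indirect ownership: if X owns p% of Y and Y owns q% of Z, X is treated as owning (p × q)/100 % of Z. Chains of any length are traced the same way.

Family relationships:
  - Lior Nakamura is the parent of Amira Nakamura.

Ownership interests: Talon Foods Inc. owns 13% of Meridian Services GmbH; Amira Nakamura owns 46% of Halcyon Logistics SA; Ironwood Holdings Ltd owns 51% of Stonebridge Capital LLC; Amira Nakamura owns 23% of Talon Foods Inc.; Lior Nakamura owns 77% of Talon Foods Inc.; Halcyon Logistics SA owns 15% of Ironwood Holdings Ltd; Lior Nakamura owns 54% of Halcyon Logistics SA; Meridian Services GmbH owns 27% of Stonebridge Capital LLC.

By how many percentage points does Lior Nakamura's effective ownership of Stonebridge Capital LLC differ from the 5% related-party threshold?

By parent–child attribution (R1), Lior Nakamura is treated as also owning Amira Nakamura's interest in Halcyon Logistics SA, giving 54% + 46% = 100%.
By parent–child attribution (R1), Lior Nakamura is treated as also owning Amira Nakamura's interest in Talon Foods Inc, giving 77% + 23% = 100%.
Chain via Halcyon Logistics SA → Ironwood Holdings Ltd (R3): 100% × 15% × 51% = 7.65% of Stonebridge Capital LLC.
Chain via Talon Foods Inc. → Meridian Services GmbH (R3): 100% × 13% × 27% = 3.51% of Stonebridge Capital LLC.
Aggregating (R2): 7.65% + 3.51% = 11.16%.
11.16% exceeds the 5% threshold by 6.16 percentage points.

6.16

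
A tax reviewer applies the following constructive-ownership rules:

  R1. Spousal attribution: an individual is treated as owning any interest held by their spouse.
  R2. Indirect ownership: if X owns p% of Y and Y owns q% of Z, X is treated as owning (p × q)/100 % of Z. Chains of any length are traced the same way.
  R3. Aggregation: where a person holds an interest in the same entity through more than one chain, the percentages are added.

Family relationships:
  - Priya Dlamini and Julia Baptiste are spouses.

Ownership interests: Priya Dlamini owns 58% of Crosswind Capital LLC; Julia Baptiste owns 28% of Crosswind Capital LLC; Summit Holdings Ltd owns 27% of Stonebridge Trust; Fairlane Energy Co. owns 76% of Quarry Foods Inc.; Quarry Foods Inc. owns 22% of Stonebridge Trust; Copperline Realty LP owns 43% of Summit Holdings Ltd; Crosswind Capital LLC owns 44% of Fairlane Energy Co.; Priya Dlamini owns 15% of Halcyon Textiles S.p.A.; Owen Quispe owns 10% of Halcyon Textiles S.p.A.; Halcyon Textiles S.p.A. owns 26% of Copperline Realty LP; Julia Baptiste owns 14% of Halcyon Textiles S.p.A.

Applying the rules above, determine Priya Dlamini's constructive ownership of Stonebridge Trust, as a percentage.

By spousal attribution (R1), Priya Dlamini is treated as also owning Julia Baptiste's interest in Halcyon Textiles S.p.A, giving 15% + 14% = 29%.
By spousal attribution (R1), Priya Dlamini is treated as also owning Julia Baptiste's interest in Crosswind Capital LLC, giving 58% + 28% = 86%.
Chain via Halcyon Textiles S.p.A. → Copperline Realty LP → Summit Holdings Ltd (R2): 29% × 26% × 43% × 27% = 0.875394% of Stonebridge Trust.
Chain via Crosswind Capital LLC → Fairlane Energy Co. → Quarry Foods Inc. (R2): 86% × 44% × 76% × 22% = 6.326848% of Stonebridge Trust.
Aggregating (R3): 0.875394% + 6.326848% = 7.202242%.

7.202242%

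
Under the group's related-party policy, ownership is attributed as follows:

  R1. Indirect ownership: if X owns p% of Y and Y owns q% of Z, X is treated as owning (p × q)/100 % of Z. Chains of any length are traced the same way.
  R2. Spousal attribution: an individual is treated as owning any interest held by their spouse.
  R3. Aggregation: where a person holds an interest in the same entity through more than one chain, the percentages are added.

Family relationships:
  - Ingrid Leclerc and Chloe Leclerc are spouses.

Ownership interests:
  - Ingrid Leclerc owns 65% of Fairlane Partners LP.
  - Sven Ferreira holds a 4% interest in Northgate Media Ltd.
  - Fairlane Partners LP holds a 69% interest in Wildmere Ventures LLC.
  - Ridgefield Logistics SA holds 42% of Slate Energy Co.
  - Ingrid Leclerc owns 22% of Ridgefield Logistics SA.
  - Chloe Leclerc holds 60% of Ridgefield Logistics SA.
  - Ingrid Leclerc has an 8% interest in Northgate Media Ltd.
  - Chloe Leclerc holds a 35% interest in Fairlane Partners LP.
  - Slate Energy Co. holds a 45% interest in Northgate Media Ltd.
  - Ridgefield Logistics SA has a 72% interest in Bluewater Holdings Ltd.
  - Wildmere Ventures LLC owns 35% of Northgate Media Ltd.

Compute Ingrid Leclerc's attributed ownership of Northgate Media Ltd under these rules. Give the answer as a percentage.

47.648%

By spousal attribution (R2), Ingrid Leclerc is treated as also owning Chloe Leclerc's interest in Fairlane Partners LP, giving 65% + 35% = 100%.
By spousal attribution (R2), Ingrid Leclerc is treated as also owning Chloe Leclerc's interest in Ridgefield Logistics SA, giving 22% + 60% = 82%.
Chain via Fairlane Partners LP → Wildmere Ventures LLC (R1): 100% × 69% × 35% = 24.15% of Northgate Media Ltd.
Chain via Ridgefield Logistics SA → Slate Energy Co. (R1): 82% × 42% × 45% = 15.498% of Northgate Media Ltd.
Direct interest in Northgate Media Ltd: 8%.
Aggregating (R3): 24.15% + 15.498% + 8% = 47.648%.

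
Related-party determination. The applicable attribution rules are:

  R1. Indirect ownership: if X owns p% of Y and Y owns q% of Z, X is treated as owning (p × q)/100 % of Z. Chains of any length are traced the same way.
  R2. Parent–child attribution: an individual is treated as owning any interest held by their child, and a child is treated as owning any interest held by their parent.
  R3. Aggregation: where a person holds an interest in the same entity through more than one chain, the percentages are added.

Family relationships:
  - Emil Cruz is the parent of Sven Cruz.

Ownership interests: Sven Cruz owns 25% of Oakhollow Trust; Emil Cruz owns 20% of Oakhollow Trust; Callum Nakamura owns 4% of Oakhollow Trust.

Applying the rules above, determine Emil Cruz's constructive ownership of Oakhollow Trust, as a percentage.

By parent–child attribution (R2), Emil Cruz is treated as also owning Sven Cruz's interest in Oakhollow Trust, giving 20% + 25% = 45%.
Direct interest in Oakhollow Trust: 45%.

45%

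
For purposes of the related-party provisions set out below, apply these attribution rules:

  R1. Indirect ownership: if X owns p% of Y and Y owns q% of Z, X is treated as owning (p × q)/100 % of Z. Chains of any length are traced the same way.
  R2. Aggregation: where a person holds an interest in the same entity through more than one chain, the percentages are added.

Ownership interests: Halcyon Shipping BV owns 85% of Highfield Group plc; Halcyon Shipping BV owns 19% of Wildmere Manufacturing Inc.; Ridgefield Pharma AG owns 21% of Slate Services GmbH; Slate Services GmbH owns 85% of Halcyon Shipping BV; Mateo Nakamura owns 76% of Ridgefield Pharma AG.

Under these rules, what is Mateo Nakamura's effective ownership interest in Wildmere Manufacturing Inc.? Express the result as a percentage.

2.57754%

Chain via Ridgefield Pharma AG → Slate Services GmbH → Halcyon Shipping BV (R1): 76% × 21% × 85% × 19% = 2.57754% of Wildmere Manufacturing Inc.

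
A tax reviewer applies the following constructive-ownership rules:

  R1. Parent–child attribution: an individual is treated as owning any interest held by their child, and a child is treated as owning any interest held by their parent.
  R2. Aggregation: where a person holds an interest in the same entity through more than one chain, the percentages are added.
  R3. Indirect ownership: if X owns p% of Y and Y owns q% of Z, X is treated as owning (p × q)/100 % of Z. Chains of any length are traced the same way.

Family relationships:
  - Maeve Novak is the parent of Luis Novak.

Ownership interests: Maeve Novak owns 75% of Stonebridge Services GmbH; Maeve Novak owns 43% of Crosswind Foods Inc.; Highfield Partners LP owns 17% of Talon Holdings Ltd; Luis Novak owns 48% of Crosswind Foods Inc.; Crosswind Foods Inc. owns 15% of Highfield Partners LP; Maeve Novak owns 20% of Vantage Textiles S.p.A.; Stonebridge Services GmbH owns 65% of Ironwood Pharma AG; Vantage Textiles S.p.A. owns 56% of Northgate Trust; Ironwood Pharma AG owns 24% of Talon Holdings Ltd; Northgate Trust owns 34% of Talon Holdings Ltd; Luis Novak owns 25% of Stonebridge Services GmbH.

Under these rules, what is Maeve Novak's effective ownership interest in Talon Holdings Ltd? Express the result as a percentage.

By parent–child attribution (R1), Maeve Novak is treated as also owning Luis Novak's interest in Crosswind Foods Inc, giving 43% + 48% = 91%.
By parent–child attribution (R1), Maeve Novak is treated as also owning Luis Novak's interest in Stonebridge Services GmbH, giving 75% + 25% = 100%.
Chain via Crosswind Foods Inc. → Highfield Partners LP (R3): 91% × 15% × 17% = 2.3205% of Talon Holdings Ltd.
Chain via Stonebridge Services GmbH → Ironwood Pharma AG (R3): 100% × 65% × 24% = 15.6% of Talon Holdings Ltd.
Chain via Vantage Textiles S.p.A. → Northgate Trust (R3): 20% × 56% × 34% = 3.808% of Talon Holdings Ltd.
Aggregating (R2): 2.3205% + 15.6% + 3.808% = 21.7285%.

21.7285%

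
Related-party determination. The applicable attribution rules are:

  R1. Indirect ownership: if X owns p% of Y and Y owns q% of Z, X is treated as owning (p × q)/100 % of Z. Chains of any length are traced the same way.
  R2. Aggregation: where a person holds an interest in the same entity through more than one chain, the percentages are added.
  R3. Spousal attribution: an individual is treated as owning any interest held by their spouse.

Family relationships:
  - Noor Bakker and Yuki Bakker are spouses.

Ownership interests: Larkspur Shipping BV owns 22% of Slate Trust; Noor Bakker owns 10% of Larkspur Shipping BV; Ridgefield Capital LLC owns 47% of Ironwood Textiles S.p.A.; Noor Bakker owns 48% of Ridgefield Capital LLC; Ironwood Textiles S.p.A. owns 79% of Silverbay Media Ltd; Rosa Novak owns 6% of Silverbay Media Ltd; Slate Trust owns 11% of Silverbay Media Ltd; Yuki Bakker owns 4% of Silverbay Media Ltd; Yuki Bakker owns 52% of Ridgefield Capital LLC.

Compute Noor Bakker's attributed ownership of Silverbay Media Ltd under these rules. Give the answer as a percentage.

By spousal attribution (R3), Noor Bakker is treated as also owning Yuki Bakker's interest in Ridgefield Capital LLC, giving 48% + 52% = 100%.
By spousal attribution (R3), Noor Bakker is treated as owning Yuki Bakker's 4% interest in Silverbay Media Ltd.
Chain via Larkspur Shipping BV → Slate Trust (R1): 10% × 22% × 11% = 0.242% of Silverbay Media Ltd.
Chain via Ridgefield Capital LLC → Ironwood Textiles S.p.A. (R1): 100% × 47% × 79% = 37.13% of Silverbay Media Ltd.
Direct interest in Silverbay Media Ltd: 4%.
Aggregating (R2): 0.242% + 37.13% + 4% = 41.372%.

41.372%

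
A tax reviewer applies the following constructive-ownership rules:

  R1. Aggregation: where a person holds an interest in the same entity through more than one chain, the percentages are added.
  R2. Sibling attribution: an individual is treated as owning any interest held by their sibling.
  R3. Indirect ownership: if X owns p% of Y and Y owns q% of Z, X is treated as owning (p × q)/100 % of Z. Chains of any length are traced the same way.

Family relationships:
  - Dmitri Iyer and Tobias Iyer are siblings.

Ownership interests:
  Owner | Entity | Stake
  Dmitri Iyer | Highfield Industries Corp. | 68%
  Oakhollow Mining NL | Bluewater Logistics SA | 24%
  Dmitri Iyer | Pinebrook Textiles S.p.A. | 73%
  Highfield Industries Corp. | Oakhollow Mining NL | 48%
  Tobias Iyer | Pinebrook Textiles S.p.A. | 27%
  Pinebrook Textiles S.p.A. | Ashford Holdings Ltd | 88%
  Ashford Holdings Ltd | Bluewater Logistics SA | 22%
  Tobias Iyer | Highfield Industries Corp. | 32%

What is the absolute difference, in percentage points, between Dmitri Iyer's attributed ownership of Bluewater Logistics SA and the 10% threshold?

By sibling attribution (R2), Dmitri Iyer is treated as also owning Tobias Iyer's interest in Highfield Industries Corp, giving 68% + 32% = 100%.
By sibling attribution (R2), Dmitri Iyer is treated as also owning Tobias Iyer's interest in Pinebrook Textiles S.p.A, giving 73% + 27% = 100%.
Chain via Highfield Industries Corp. → Oakhollow Mining NL (R3): 100% × 48% × 24% = 11.52% of Bluewater Logistics SA.
Chain via Pinebrook Textiles S.p.A. → Ashford Holdings Ltd (R3): 100% × 88% × 22% = 19.36% of Bluewater Logistics SA.
Aggregating (R1): 11.52% + 19.36% = 30.88%.
30.88% exceeds the 10% threshold by 20.88 percentage points.

20.88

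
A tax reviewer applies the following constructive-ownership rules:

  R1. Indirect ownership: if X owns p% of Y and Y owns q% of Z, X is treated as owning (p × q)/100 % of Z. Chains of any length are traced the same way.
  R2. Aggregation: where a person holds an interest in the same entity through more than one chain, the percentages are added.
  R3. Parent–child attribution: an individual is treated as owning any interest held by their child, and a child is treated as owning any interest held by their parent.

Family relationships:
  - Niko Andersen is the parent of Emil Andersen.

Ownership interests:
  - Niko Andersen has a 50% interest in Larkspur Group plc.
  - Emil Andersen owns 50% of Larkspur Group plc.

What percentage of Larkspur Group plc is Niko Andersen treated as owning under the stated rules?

100%

By parent–child attribution (R3), Niko Andersen is treated as also owning Emil Andersen's interest in Larkspur Group plc, giving 50% + 50% = 100%.
Direct interest in Larkspur Group plc: 100%.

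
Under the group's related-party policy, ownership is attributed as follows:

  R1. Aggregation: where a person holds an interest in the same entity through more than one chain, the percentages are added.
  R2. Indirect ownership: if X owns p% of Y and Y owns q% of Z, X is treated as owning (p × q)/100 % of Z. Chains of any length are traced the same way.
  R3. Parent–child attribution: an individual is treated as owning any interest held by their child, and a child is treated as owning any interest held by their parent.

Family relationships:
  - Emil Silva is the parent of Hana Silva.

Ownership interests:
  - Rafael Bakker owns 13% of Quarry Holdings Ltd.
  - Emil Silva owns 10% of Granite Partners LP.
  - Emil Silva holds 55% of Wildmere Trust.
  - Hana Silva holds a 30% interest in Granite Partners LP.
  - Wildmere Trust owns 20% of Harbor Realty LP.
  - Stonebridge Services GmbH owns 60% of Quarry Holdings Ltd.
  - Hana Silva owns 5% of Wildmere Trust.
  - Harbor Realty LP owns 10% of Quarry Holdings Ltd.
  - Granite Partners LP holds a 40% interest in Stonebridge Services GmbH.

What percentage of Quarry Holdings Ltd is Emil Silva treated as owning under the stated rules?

By parent–child attribution (R3), Emil Silva is treated as also owning Hana Silva's interest in Wildmere Trust, giving 55% + 5% = 60%.
By parent–child attribution (R3), Emil Silva is treated as also owning Hana Silva's interest in Granite Partners LP, giving 10% + 30% = 40%.
Chain via Wildmere Trust → Harbor Realty LP (R2): 60% × 20% × 10% = 1.2% of Quarry Holdings Ltd.
Chain via Granite Partners LP → Stonebridge Services GmbH (R2): 40% × 40% × 60% = 9.6% of Quarry Holdings Ltd.
Aggregating (R1): 1.2% + 9.6% = 10.8%.

10.8%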